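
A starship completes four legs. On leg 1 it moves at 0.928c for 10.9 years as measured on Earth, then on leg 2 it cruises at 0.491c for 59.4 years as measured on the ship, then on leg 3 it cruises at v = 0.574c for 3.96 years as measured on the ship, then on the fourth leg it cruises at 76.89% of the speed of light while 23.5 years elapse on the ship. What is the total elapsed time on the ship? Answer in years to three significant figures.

τ = 90.9 years

Leg 1: γ = 1/√(1 − 0.928²) = 1/√0.1388 = 2.684; τ_1 = 10.9/2.684 = 4.061 years.
Leg 2: 59.4 years is already measured on the ship.
Leg 3: 3.96 years is already measured on the ship.
Leg 4: 23.5 years is already measured on the ship.
Total: 4.061 + 59.40 + 3.960 + 23.50 years.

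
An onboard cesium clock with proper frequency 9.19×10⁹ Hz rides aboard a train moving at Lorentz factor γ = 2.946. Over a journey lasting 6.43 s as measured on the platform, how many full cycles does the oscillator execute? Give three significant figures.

γ = 2.946
The oscillator's own cycle count is N = f × τ where τ is the proper time on the train. τ = Δt/γ = 6.43/2.946 = 2.183 s = 2.183×10⁰ s.
N = 9.19×10⁹ × 2.183×10⁰ = 2.006×10¹⁰.

N = 2.01×10¹⁰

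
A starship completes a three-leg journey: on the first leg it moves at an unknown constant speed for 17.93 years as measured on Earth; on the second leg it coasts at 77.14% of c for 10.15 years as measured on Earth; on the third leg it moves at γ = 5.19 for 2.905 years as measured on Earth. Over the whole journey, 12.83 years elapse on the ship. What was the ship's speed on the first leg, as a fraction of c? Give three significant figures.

β = 0.946

Leg 1: speed unknown; τ_1 = 17.93/γ_1.
Leg 2: β = 0.7714; γ = 1/√(1 − 0.7714²) = 1/√0.4049 = 1.571; τ_2 = 10.15/1.571 = 6.459 years.
Leg 3: γ = 5.19; τ_3 = 2.905/5.190 = 0.5597 years.
Total proper time: τ_1 + 6.459 + 0.5597 = 12.83, so τ_1 = 12.83 − 7.019 = 5.811 years.
γ_1 = 17.93/5.811 = 3.085; β = √(1 − 1/γ²) = √0.8950.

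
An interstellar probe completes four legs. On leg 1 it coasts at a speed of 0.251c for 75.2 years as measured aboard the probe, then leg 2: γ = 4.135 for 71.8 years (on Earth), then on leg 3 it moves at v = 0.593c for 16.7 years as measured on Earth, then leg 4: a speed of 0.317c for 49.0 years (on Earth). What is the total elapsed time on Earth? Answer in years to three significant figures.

Leg 1: γ = 1/√(1 − 0.251²) = 1/√0.9370 = 1.033; Δt_1 = 1.033 × 75.2 = 77.69 years.
Leg 2: 71.8 years is already measured on Earth.
Leg 3: 16.7 years is already measured on Earth.
Leg 4: 49.0 years is already measured on Earth.
Total: 77.69 + 71.80 + 16.70 + 49.00 years.

Δt = 215 years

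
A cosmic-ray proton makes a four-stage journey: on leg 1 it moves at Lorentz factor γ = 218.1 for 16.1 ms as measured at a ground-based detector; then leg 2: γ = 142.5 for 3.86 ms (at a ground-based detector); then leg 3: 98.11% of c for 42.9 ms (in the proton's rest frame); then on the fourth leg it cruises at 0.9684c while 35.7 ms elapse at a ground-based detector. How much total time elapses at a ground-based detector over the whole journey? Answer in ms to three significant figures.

Δt = 277 ms

Leg 1: 16.1 ms is already measured at a ground-based detector.
Leg 2: 3.86 ms is already measured at a ground-based detector.
Leg 3: β = 0.9811; γ = 1/√(1 − 0.9811²) = 1/√0.03744 = 5.168; Δt_3 = 5.168 × 42.9 = 221.7 ms.
Leg 4: 35.7 ms is already measured at a ground-based detector.
Total: 16.10 + 3.860 + 221.7 + 35.70 ms.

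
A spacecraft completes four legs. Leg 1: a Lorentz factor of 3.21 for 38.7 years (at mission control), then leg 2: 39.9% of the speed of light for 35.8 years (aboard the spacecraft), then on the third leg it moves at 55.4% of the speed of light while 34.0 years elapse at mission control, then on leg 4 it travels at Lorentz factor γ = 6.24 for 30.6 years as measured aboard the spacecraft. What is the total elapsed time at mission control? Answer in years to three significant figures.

Δt = 303 years

Leg 1: 38.7 years is already measured at mission control.
Leg 2: β = 0.399; γ = 1/√(1 − 0.399²) = 1/√0.8408 = 1.091; Δt_2 = 1.091 × 35.8 = 39.04 years.
Leg 3: 34.0 years is already measured at mission control.
Leg 4: γ = 6.24; Δt_4 = 6.240 × 30.6 = 190.9 years.
Total: 38.70 + 39.04 + 34.00 + 190.9 years.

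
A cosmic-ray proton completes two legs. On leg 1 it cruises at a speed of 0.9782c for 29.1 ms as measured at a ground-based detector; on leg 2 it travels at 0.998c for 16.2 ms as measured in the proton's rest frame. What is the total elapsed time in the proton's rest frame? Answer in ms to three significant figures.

τ = 22.2 ms

Leg 1: γ = 1/√(1 − 0.9782²) = 1/√0.04312 = 4.815; τ_1 = 29.1/4.815 = 6.043 ms.
Leg 2: 16.2 ms is already measured in the proton's rest frame.
Total: 6.043 + 16.20 ms.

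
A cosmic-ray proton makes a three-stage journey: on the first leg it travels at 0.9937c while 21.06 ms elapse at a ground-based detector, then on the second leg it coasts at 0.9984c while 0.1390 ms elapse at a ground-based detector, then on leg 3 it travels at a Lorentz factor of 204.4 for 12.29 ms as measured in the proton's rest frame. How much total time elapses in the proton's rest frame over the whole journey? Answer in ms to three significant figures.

Leg 1: γ = 1/√(1 − 0.9937²) = 1/√0.01256 = 8.923; τ_1 = 21.06/8.923 = 2.360 ms.
Leg 2: γ = 1/√(1 − 0.9984²) = 1/√0.003197 = 17.68; τ_2 = 0.1390/17.68 = 0.007860 ms.
Leg 3: 12.29 ms is already measured in the proton's rest frame.
Total: 2.360 + 0.007860 + 12.29 ms.

τ = 14.7 ms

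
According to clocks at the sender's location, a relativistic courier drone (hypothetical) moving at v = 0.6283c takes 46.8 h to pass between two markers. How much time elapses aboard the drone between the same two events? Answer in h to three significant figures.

τ = 36.4 h

γ = 1/√(1 − 0.6283²) = 1/√0.6052 = 1.285
The interval measured at the sender's location is the dilated one; the clock aboard the drone measures the proper time τ = Δt/γ = 46.8/1.285 h.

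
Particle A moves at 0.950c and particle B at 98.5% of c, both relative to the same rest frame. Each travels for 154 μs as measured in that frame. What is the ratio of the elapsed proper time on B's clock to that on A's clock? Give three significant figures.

τ_B/τ_A = 0.553

A: γ = 1/√(1 − 0.950²) = 1/√0.09750 = 3.203. B: β = 0.985; γ = 1/√(1 − 0.985²) = 1/√0.02977 = 5.795.
τ_A/τ_B = γ_B/γ_A = 5.795/3.203 = 1.810, so τ_B/τ_A = 0.5526.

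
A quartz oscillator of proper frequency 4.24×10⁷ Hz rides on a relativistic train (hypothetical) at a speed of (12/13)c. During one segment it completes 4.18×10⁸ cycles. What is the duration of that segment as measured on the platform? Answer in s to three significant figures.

Δt = 25.6 s

γ = 1/√(1 − (12/13)²) = 13/5 = 2.600
Proper time for N cycles: τ = N/f = 4.18×10⁸/(4.24×10⁷) = 9.858×10⁰ s = 9.858 s.
Lab-frame duration Δt = γτ = 2.600 × 9.858 = 25.63 s.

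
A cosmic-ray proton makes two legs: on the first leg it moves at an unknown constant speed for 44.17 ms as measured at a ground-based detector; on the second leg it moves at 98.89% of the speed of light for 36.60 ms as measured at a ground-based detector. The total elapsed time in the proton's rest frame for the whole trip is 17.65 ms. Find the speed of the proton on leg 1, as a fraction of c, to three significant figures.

β = 0.961

Leg 1: speed unknown; τ_1 = 44.17/γ_1.
Leg 2: β = 0.9889; γ = 1/√(1 − 0.9889²) = 1/√0.02208 = 6.730; τ_2 = 36.60/6.730 = 5.438 ms.
Total proper time: τ_1 + 5.438 = 17.65, so τ_1 = 17.65 − 5.438 = 12.21 ms.
γ_1 = 44.17/12.21 = 3.617; β = √(1 − 1/γ²) = √0.9236.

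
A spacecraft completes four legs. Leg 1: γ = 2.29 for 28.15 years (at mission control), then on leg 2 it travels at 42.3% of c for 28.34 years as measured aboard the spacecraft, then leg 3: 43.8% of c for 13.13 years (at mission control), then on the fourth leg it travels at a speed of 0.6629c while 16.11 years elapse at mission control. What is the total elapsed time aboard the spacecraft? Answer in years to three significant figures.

τ = 64.5 years

Leg 1: γ = 2.29; τ_1 = 28.15/2.290 = 12.29 years.
Leg 2: 28.34 years is already measured aboard the spacecraft.
Leg 3: β = 0.438; γ = 1/√(1 − 0.438²) = 1/√0.8082 = 1.112; τ_3 = 13.13/1.112 = 11.80 years.
Leg 4: γ = 1/√(1 − 0.6629²) = 1/√0.5606 = 1.336; τ_4 = 16.11/1.336 = 12.06 years.
Total: 12.29 + 28.34 + 11.80 + 12.06 years.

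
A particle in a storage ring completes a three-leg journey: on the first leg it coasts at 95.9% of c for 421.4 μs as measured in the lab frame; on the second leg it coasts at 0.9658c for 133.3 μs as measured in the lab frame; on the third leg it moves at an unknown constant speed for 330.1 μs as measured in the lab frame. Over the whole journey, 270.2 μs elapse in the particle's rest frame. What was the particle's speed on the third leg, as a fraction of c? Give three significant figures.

Leg 1: β = 0.959; γ = 1/√(1 − 0.959²) = 1/√0.08032 = 3.529; τ_1 = 421.4/3.529 = 119.4 μs.
Leg 2: γ = 1/√(1 − 0.9658²) = 1/√0.06723 = 3.857; τ_2 = 133.3/3.857 = 34.56 μs.
Leg 3: speed unknown; τ_3 = 330.1/γ_3.
Total proper time: 119.4 + 34.56 + τ_3 = 270.2, so τ_3 = 270.2 − 154.0 = 116.2 μs.
γ_3 = 330.1/116.2 = 2.841; β = √(1 − 1/γ²) = √0.8761.

β = 0.936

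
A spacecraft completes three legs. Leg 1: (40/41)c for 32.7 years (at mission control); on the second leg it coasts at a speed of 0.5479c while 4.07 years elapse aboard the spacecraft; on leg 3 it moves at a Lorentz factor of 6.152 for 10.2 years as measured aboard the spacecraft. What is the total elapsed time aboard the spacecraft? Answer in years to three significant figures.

Leg 1: γ = 1/√(1 − (40/41)²) = 41/9 ≈ 4.556; τ_1 = 32.7/4.556 = 7.178 years.
Leg 2: 4.07 years is already measured aboard the spacecraft.
Leg 3: 10.2 years is already measured aboard the spacecraft.
Total: 7.178 + 4.070 + 10.20 years.

τ = 21.4 years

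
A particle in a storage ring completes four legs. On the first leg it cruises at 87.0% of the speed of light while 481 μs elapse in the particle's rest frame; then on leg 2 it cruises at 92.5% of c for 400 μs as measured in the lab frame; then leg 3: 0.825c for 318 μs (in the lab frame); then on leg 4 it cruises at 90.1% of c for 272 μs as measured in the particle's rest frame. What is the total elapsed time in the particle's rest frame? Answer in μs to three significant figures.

Leg 1: 481 μs is already measured in the particle's rest frame.
Leg 2: β = 0.925; γ = 1/√(1 − 0.925²) = 1/√0.1444 = 2.632; τ_2 = 400/2.632 = 152.0 μs.
Leg 3: γ = 1/√(1 − 0.825²) = 1/√0.3194 = 1.769; τ_3 = 318/1.769 = 179.7 μs.
Leg 4: 272 μs is already measured in the particle's rest frame.
Total: 481.0 + 152.0 + 179.7 + 272.0 μs.

τ = 1080 μs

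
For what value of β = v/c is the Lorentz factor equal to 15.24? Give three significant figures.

β = 0.998

β = √(1 − 1/γ²) = √(1 − 1/15.24²) = √(1 − 0.004306) = √0.9957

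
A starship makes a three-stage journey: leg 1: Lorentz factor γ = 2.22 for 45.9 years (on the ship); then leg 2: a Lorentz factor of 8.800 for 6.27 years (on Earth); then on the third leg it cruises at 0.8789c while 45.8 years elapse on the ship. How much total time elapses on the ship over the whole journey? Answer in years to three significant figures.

τ = 92.4 years

Leg 1: 45.9 years is already measured on the ship.
Leg 2: γ = 8.800; τ_2 = 6.27/8.800 = 0.7125 years.
Leg 3: 45.8 years is already measured on the ship.
Total: 45.90 + 0.7125 + 45.80 years.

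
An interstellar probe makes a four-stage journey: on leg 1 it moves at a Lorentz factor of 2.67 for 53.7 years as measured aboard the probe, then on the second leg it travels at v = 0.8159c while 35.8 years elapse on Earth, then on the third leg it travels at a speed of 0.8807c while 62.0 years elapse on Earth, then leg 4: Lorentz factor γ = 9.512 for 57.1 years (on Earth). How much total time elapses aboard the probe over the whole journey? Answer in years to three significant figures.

τ = 110 years

Leg 1: 53.7 years is already measured aboard the probe.
Leg 2: γ = 1/√(1 − 0.8159²) = 1/√0.3343 = 1.730; τ_2 = 35.8/1.730 = 20.70 years.
Leg 3: γ = 1/√(1 − 0.8807²) = 1/√0.2244 = 2.111; τ_3 = 62.0/2.111 = 29.37 years.
Leg 4: γ = 9.512; τ_4 = 57.1/9.512 = 6.003 years.
Total: 53.70 + 20.70 + 29.37 + 6.003 years.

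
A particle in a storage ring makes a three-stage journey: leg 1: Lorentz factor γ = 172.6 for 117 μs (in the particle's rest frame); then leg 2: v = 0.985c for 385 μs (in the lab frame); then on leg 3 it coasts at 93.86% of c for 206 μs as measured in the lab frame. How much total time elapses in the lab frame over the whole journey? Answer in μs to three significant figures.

Leg 1: γ = 172.6; Δt_1 = 172.6 × 117 = 2.019×10⁴ μs.
Leg 2: 385 μs is already measured in the lab frame.
Leg 3: 206 μs is already measured in the lab frame.
Total: 2.019×10⁴ + 385.0 + 206.0 μs.

Δt = 2.08×10⁴ μs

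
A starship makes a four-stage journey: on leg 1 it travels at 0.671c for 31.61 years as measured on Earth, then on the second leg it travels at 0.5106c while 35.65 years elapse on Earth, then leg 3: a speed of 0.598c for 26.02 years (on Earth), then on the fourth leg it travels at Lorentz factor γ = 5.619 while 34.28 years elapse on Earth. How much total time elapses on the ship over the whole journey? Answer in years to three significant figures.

τ = 81.0 years

Leg 1: γ = 1/√(1 − 0.671²) = 1/√0.5498 = 1.349; τ_1 = 31.61/1.349 = 23.44 years.
Leg 2: γ = 1/√(1 − 0.5106²) = 1/√0.7393 = 1.163; τ_2 = 35.65/1.163 = 30.65 years.
Leg 3: γ = 1/√(1 − 0.598²) = 1/√0.6424 = 1.248; τ_3 = 26.02/1.248 = 20.85 years.
Leg 4: γ = 5.619; τ_4 = 34.28/5.619 = 6.101 years.
Total: 23.44 + 30.65 + 20.85 + 6.101 years.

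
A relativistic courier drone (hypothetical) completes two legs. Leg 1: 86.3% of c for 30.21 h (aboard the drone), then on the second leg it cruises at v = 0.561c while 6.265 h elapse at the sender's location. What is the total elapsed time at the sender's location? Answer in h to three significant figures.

Leg 1: β = 0.863; γ = 1/√(1 − 0.863²) = 1/√0.2552 = 1.979; Δt_1 = 1.979 × 30.21 = 59.80 h.
Leg 2: 6.265 h is already measured at the sender's location.
Total: 59.80 + 6.265 h.

Δt = 66.1 h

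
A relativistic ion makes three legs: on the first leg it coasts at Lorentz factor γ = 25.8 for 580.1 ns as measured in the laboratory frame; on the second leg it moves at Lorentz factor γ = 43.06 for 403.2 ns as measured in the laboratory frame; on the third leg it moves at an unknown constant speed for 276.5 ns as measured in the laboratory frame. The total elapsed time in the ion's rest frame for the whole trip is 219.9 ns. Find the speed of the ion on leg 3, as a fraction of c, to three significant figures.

Leg 1: γ = 25.8; τ_1 = 580.1/25.80 = 22.48 ns.
Leg 2: γ = 43.06; τ_2 = 403.2/43.06 = 9.364 ns.
Leg 3: speed unknown; τ_3 = 276.5/γ_3.
Total proper time: 22.48 + 9.364 + τ_3 = 219.9, so τ_3 = 219.9 − 31.85 = 188.1 ns.
γ_3 = 276.5/188.1 = 1.470; β = √(1 − 1/γ²) = √0.5374.

β = 0.733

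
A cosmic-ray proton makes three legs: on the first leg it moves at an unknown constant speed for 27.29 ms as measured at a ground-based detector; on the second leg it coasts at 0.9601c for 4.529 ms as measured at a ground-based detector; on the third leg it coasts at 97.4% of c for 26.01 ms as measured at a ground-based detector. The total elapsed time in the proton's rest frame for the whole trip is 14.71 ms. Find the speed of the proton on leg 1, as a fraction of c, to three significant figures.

β = 0.961

Leg 1: speed unknown; τ_1 = 27.29/γ_1.
Leg 2: γ = 1/√(1 − 0.9601²) = 1/√0.07821 = 3.576; τ_2 = 4.529/3.576 = 1.267 ms.
Leg 3: β = 0.974; γ = 1/√(1 − 0.974²) = 1/√0.05132 = 4.414; τ_3 = 26.01/4.414 = 5.893 ms.
Total proper time: τ_1 + 1.267 + 5.893 = 14.71, so τ_1 = 14.71 − 7.159 = 7.551 ms.
γ_1 = 27.29/7.551 = 3.614; β = √(1 − 1/γ²) = √0.9234.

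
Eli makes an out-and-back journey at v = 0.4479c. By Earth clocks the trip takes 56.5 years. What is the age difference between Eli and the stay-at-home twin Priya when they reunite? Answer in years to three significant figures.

γ = 1/√(1 − 0.4479²) = 1/√0.7994 = 1.118
Eli's elapsed proper time: τ = 56.5/1.118 = 50.52 years.
Age gap = Δt − τ = 56.5 − 50.52 years.

Δt − τ = 5.98 years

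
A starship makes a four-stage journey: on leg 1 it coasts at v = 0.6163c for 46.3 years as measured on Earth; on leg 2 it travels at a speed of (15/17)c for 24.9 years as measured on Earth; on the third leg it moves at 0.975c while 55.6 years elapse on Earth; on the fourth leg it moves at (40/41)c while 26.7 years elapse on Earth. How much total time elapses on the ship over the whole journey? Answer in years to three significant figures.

Leg 1: γ = 1/√(1 − 0.6163²) = 1/√0.6202 = 1.270; τ_1 = 46.3/1.270 = 36.46 years.
Leg 2: γ = 1/√(1 − (15/17)²) = 17/8 = 2.125; τ_2 = 24.9/2.125 = 11.72 years.
Leg 3: γ = 1/√(1 − 0.975²) = 1/√0.04938 = 4.500; τ_3 = 55.6/4.500 = 12.35 years.
Leg 4: γ = 1/√(1 − (40/41)²) = 41/9 ≈ 4.556; τ_4 = 26.7/4.556 = 5.861 years.
Total: 36.46 + 11.72 + 12.35 + 5.861 years.

τ = 66.4 years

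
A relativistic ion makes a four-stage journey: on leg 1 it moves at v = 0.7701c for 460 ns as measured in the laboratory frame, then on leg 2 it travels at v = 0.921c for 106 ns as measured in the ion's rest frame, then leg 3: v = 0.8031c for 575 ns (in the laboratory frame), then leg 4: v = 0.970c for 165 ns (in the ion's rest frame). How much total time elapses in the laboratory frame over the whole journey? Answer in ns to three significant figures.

Δt = 1990 ns

Leg 1: 460 ns is already measured in the laboratory frame.
Leg 2: γ = 1/√(1 − 0.921²) = 1/√0.1518 = 2.567; Δt_2 = 2.567 × 106 = 272.1 ns.
Leg 3: 575 ns is already measured in the laboratory frame.
Leg 4: γ = 1/√(1 − 0.970²) = 1/√0.05910 = 4.113; Δt_4 = 4.113 × 165 = 678.7 ns.
Total: 460.0 + 272.1 + 575.0 + 678.7 ns.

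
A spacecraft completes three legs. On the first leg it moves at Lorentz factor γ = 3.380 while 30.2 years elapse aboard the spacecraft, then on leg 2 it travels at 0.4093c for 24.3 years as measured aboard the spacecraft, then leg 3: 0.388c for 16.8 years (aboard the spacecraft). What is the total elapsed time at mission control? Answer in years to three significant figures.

Leg 1: γ = 3.380; Δt_1 = 3.380 × 30.2 = 102.1 years.
Leg 2: γ = 1/√(1 − 0.4093²) = 1/√0.8325 = 1.096; Δt_2 = 1.096 × 24.3 = 26.63 years.
Leg 3: γ = 1/√(1 − 0.388²) = 1/√0.8495 = 1.085; Δt_3 = 1.085 × 16.8 = 18.23 years.
Total: 102.1 + 26.63 + 18.23 years.

Δt = 147 years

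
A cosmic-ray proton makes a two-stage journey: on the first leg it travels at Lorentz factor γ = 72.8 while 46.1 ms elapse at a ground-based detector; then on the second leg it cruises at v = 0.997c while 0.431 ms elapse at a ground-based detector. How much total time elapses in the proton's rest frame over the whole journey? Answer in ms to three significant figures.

τ = 0.667 ms

Leg 1: γ = 72.8; τ_1 = 46.1/72.80 = 0.6332 ms.
Leg 2: γ = 1/√(1 − 0.997²) = 1/√0.005991 = 12.92; τ_2 = 0.431/12.92 = 0.03336 ms.
Total: 0.6332 + 0.03336 ms.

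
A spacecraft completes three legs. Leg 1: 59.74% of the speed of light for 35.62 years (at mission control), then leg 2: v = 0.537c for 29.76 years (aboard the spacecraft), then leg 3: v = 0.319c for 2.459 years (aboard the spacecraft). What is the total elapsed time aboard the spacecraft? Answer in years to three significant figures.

Leg 1: β = 0.5974; γ = 1/√(1 − 0.5974²) = 1/√0.6431 = 1.247; τ_1 = 35.62/1.247 = 28.57 years.
Leg 2: 29.76 years is already measured aboard the spacecraft.
Leg 3: 2.459 years is already measured aboard the spacecraft.
Total: 28.57 + 29.76 + 2.459 years.

τ = 60.8 years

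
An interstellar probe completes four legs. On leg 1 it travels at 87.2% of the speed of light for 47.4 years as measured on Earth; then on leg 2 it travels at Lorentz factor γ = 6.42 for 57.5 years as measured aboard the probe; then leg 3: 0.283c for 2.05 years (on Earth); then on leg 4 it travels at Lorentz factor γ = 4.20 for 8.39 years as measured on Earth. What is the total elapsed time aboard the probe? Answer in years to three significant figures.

τ = 84.7 years

Leg 1: β = 0.872; γ = 1/√(1 − 0.872²) = 1/√0.2396 = 2.043; τ_1 = 47.4/2.043 = 23.20 years.
Leg 2: 57.5 years is already measured aboard the probe.
Leg 3: γ = 1/√(1 − 0.283²) = 1/√0.9199 = 1.043; τ_3 = 2.05/1.043 = 1.966 years.
Leg 4: γ = 4.20; τ_4 = 8.39/4.200 = 1.998 years.
Total: 23.20 + 57.50 + 1.966 + 1.998 years.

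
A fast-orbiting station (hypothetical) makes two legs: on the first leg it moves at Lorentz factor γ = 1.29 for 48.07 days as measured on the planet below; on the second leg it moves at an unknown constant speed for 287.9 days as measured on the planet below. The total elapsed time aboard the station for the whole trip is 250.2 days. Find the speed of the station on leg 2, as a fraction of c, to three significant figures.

β = 0.673

Leg 1: γ = 1.29; τ_1 = 48.07/1.290 = 37.26 days.
Leg 2: speed unknown; τ_2 = 287.9/γ_2.
Total proper time: 37.26 + τ_2 = 250.2, so τ_2 = 250.2 − 37.26 = 212.9 days.
γ_2 = 287.9/212.9 = 1.352; β = √(1 − 1/γ²) = √0.4530.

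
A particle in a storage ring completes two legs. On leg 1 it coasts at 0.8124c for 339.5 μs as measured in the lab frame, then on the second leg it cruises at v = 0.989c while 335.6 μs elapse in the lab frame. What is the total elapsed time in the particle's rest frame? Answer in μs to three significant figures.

τ = 248 μs

Leg 1: γ = 1/√(1 − 0.8124²) = 1/√0.3400 = 1.715; τ_1 = 339.5/1.715 = 198.0 μs.
Leg 2: γ = 1/√(1 − 0.989²) = 1/√0.02188 = 6.761; τ_2 = 335.6/6.761 = 49.64 μs.
Total: 198.0 + 49.64 μs.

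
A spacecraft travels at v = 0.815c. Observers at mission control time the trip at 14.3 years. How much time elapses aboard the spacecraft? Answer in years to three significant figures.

τ = 8.29 years

γ = 1/√(1 − 0.815²) = 1/√0.3358 = 1.726
The interval measured at mission control is the dilated one; the clock aboard the spacecraft measures the proper time τ = Δt/γ = 14.3/1.726 years.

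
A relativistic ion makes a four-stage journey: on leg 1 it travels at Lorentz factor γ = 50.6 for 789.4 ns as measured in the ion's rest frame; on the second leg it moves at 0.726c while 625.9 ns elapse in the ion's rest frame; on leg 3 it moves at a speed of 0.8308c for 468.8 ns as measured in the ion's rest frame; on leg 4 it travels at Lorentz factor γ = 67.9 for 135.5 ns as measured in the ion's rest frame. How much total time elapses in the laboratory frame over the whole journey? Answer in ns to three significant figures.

Leg 1: γ = 50.6; Δt_1 = 50.60 × 789.4 = 3.994×10⁴ ns.
Leg 2: γ = 1/√(1 − 0.726²) = 1/√0.4729 = 1.454; Δt_2 = 1.454 × 625.9 = 910.1 ns.
Leg 3: γ = 1/√(1 − 0.8308²) = 1/√0.3098 = 1.797; Δt_3 = 1.797 × 468.8 = 842.3 ns.
Leg 4: γ = 67.9; Δt_4 = 67.90 × 135.5 = 9200 ns.
Total: 3.994×10⁴ + 910.1 + 842.3 + 9200 ns.

Δt = 5.09×10⁴ ns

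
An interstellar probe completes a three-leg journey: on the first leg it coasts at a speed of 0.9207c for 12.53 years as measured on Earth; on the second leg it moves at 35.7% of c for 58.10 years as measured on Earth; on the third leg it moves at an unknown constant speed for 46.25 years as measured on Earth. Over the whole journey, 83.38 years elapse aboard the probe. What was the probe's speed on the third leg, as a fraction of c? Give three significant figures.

Leg 1: γ = 1/√(1 − 0.9207²) = 1/√0.1523 = 2.562; τ_1 = 12.53/2.562 = 4.890 years.
Leg 2: β = 0.357; γ = 1/√(1 − 0.357²) = 1/√0.8726 = 1.071; τ_2 = 58.10/1.071 = 54.27 years.
Leg 3: speed unknown; τ_3 = 46.25/γ_3.
Total proper time: 4.890 + 54.27 + τ_3 = 83.38, so τ_3 = 83.38 − 59.16 = 24.22 years.
γ_3 = 46.25/24.22 = 1.910; β = √(1 − 1/γ²) = √0.7258.

β = 0.852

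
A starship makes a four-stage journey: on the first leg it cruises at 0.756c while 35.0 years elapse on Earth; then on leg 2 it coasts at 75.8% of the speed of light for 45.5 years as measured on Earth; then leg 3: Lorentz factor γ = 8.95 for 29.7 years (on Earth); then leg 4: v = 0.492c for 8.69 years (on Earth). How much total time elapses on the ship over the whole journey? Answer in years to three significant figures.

τ = 63.5 years

Leg 1: γ = 1/√(1 − 0.756²) = 1/√0.4285 = 1.528; τ_1 = 35.0/1.528 = 22.91 years.
Leg 2: β = 0.758; γ = 1/√(1 − 0.758²) = 1/√0.4254 = 1.533; τ_2 = 45.5/1.533 = 29.68 years.
Leg 3: γ = 8.95; τ_3 = 29.7/8.950 = 3.318 years.
Leg 4: γ = 1/√(1 − 0.492²) = 1/√0.7579 = 1.149; τ_4 = 8.69/1.149 = 7.565 years.
Total: 22.91 + 29.68 + 3.318 + 7.565 years.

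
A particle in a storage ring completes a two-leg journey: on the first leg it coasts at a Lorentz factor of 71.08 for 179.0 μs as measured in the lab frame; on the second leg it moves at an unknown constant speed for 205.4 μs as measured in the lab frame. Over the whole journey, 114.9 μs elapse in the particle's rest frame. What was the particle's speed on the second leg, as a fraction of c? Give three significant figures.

β = 0.837

Leg 1: γ = 71.08; τ_1 = 179.0/71.08 = 2.518 μs.
Leg 2: speed unknown; τ_2 = 205.4/γ_2.
Total proper time: 2.518 + τ_2 = 114.9, so τ_2 = 114.9 − 2.518 = 112.4 μs.
γ_2 = 205.4/112.4 = 1.828; β = √(1 − 1/γ²) = √0.7006.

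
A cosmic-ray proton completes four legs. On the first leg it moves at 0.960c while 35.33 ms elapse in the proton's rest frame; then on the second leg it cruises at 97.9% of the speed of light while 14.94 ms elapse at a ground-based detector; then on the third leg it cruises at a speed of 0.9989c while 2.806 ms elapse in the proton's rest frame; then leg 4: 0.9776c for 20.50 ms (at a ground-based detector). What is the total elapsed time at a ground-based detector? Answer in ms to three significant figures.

Leg 1: γ = 1/√(1 − 0.960²) = 25/7 ≈ 3.571; Δt_1 = 3.571 × 35.33 = 126.2 ms.
Leg 2: 14.94 ms is already measured at a ground-based detector.
Leg 3: γ = 1/√(1 − 0.9989²) = 1/√0.002199 = 21.33; Δt_3 = 21.33 × 2.806 = 59.84 ms.
Leg 4: 20.50 ms is already measured at a ground-based detector.
Total: 126.2 + 14.94 + 59.84 + 20.50 ms.

Δt = 221 ms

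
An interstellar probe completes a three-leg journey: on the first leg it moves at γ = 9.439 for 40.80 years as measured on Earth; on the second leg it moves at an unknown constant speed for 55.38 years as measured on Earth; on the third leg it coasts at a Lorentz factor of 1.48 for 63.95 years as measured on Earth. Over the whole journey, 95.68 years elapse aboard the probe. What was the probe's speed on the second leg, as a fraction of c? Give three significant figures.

Leg 1: γ = 9.439; τ_1 = 40.80/9.439 = 4.322 years.
Leg 2: speed unknown; τ_2 = 55.38/γ_2.
Leg 3: γ = 1.48; τ_3 = 63.95/1.480 = 43.21 years.
Total proper time: 4.322 + τ_2 + 43.21 = 95.68, so τ_2 = 95.68 − 47.53 = 48.15 years.
γ_2 = 55.38/48.15 = 1.150; β = √(1 − 1/γ²) = √0.2441.

β = 0.494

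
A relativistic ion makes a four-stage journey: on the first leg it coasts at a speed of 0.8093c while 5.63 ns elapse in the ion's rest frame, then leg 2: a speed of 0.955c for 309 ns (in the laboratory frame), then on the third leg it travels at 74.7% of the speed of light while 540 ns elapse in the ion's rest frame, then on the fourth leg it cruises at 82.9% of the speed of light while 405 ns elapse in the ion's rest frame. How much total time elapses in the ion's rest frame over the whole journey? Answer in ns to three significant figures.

Leg 1: 5.63 ns is already measured in the ion's rest frame.
Leg 2: γ = 1/√(1 − 0.955²) = 1/√0.08798 = 3.371; τ_2 = 309/3.371 = 91.65 ns.
Leg 3: 540 ns is already measured in the ion's rest frame.
Leg 4: 405 ns is already measured in the ion's rest frame.
Total: 5.630 + 91.65 + 540.0 + 405.0 ns.

τ = 1040 ns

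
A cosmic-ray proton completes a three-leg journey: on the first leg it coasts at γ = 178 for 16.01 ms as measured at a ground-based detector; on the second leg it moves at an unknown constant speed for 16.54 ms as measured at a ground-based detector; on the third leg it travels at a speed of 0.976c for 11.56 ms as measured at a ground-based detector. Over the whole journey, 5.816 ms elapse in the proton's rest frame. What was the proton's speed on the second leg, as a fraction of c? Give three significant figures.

β = 0.981

Leg 1: γ = 178; τ_1 = 16.01/178.0 = 0.08994 ms.
Leg 2: speed unknown; τ_2 = 16.54/γ_2.
Leg 3: γ = 1/√(1 − 0.976²) = 1/√0.04742 = 4.592; τ_3 = 11.56/4.592 = 2.517 ms.
Total proper time: 0.08994 + τ_2 + 2.517 = 5.816, so τ_2 = 5.816 − 2.607 = 3.209 ms.
γ_2 = 16.54/3.209 = 5.155; β = √(1 − 1/γ²) = √0.9624.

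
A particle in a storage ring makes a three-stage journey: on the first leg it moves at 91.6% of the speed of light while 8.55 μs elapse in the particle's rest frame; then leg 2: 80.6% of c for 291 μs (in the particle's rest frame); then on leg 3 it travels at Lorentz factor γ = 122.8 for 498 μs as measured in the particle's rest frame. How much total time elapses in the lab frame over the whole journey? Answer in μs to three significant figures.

Leg 1: β = 0.916; γ = 1/√(1 − 0.916²) = 1/√0.1609 = 2.493; Δt_1 = 2.493 × 8.55 = 21.31 μs.
Leg 2: β = 0.806; γ = 1/√(1 − 0.806²) = 1/√0.3504 = 1.689; Δt_2 = 1.689 × 291 = 491.6 μs.
Leg 3: γ = 122.8; Δt_3 = 122.8 × 498 = 6.115×10⁴ μs.
Total: 21.31 + 491.6 + 6.115×10⁴ μs.

Δt = 6.17×10⁴ μs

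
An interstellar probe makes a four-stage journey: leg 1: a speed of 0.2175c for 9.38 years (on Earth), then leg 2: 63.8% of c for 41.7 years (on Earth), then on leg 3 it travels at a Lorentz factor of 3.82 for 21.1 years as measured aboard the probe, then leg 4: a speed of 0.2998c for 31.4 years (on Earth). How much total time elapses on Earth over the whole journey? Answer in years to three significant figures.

Δt = 163 years

Leg 1: 9.38 years is already measured on Earth.
Leg 2: 41.7 years is already measured on Earth.
Leg 3: γ = 3.82; Δt_3 = 3.820 × 21.1 = 80.60 years.
Leg 4: 31.4 years is already measured on Earth.
Total: 9.380 + 41.70 + 80.60 + 31.40 years.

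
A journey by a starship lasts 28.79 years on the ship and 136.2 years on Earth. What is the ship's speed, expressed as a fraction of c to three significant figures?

The proper time is measured on the ship (both events occur at the ship's location); Δt is measured on Earth. γ = Δt/τ = 136.2/28.79 = 4.731.
β = √(1 − 1/γ²) = √(1 − 0.04468) = √0.9553

v = 0.977c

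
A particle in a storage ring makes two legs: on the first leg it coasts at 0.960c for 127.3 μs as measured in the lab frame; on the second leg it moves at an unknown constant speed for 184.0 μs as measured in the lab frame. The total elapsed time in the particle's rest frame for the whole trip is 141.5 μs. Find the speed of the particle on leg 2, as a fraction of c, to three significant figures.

Leg 1: γ = 1/√(1 − 0.960²) = 25/7 ≈ 3.571; τ_1 = 127.3/3.571 = 35.64 μs.
Leg 2: speed unknown; τ_2 = 184.0/γ_2.
Total proper time: 35.64 + τ_2 = 141.5, so τ_2 = 141.5 − 35.64 = 105.9 μs.
γ_2 = 184.0/105.9 = 1.738; β = √(1 − 1/γ²) = √0.6690.

β = 0.818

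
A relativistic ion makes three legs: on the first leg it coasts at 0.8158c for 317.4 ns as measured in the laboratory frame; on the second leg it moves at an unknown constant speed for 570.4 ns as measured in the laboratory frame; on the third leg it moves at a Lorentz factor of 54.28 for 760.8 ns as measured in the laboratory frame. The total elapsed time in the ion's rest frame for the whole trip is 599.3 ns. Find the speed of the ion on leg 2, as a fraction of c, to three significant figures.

Leg 1: γ = 1/√(1 − 0.8158²) = 1/√0.3345 = 1.729; τ_1 = 317.4/1.729 = 183.6 ns.
Leg 2: speed unknown; τ_2 = 570.4/γ_2.
Leg 3: γ = 54.28; τ_3 = 760.8/54.28 = 14.02 ns.
Total proper time: 183.6 + τ_2 + 14.02 = 599.3, so τ_2 = 599.3 − 197.6 = 401.7 ns.
γ_2 = 570.4/401.7 = 1.420; β = √(1 − 1/γ²) = √0.5040.

β = 0.710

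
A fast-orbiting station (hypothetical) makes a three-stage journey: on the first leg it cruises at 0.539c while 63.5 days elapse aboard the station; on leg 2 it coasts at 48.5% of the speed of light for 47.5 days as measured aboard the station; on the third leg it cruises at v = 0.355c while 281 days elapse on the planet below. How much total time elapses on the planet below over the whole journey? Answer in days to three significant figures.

Leg 1: γ = 1/√(1 − 0.539²) = 1/√0.7095 = 1.187; Δt_1 = 1.187 × 63.5 = 75.39 days.
Leg 2: β = 0.485; γ = 1/√(1 − 0.485²) = 1/√0.7648 = 1.143; Δt_2 = 1.143 × 47.5 = 54.32 days.
Leg 3: 281 days is already measured on the planet below.
Total: 75.39 + 54.32 + 281.0 days.

Δt = 411 days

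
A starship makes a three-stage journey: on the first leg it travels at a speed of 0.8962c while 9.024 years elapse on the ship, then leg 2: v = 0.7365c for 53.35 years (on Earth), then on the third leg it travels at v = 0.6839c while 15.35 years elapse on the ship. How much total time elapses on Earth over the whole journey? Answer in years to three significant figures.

Leg 1: γ = 1/√(1 − 0.8962²) = 1/√0.1968 = 2.254; Δt_1 = 2.254 × 9.024 = 20.34 years.
Leg 2: 53.35 years is already measured on Earth.
Leg 3: γ = 1/√(1 − 0.6839²) = 1/√0.5323 = 1.371; Δt_3 = 1.371 × 15.35 = 21.04 years.
Total: 20.34 + 53.35 + 21.04 years.

Δt = 94.7 years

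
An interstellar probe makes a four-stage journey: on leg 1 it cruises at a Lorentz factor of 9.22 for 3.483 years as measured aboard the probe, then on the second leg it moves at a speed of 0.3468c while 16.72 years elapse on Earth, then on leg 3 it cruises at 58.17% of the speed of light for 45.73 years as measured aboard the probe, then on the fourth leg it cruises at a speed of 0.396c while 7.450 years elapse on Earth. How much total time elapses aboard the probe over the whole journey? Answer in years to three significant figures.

τ = 71.7 years

Leg 1: 3.483 years is already measured aboard the probe.
Leg 2: γ = 1/√(1 − 0.3468²) = 1/√0.8797 = 1.066; τ_2 = 16.72/1.066 = 15.68 years.
Leg 3: 45.73 years is already measured aboard the probe.
Leg 4: γ = 1/√(1 − 0.396²) = 1/√0.8432 = 1.089; τ_4 = 7.450/1.089 = 6.841 years.
Total: 3.483 + 15.68 + 45.73 + 6.841 years.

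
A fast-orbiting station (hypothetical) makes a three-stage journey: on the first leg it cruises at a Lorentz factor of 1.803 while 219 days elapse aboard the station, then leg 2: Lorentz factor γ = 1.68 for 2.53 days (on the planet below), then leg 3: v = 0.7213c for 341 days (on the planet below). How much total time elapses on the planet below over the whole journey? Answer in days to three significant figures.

Leg 1: γ = 1.803; Δt_1 = 1.803 × 219 = 394.9 days.
Leg 2: 2.53 days is already measured on the planet below.
Leg 3: 341 days is already measured on the planet below.
Total: 394.9 + 2.530 + 341.0 days.

Δt = 738 days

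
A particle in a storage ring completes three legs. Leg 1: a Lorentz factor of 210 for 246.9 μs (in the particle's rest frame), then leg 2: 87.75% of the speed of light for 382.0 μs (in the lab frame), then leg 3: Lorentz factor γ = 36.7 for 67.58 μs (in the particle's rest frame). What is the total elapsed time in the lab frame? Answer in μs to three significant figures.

Δt = 5.47×10⁴ μs

Leg 1: γ = 210; Δt_1 = 210.0 × 246.9 = 5.185×10⁴ μs.
Leg 2: 382.0 μs is already measured in the lab frame.
Leg 3: γ = 36.7; Δt_3 = 36.70 × 67.58 = 2480 μs.
Total: 5.185×10⁴ + 382.0 + 2480 μs.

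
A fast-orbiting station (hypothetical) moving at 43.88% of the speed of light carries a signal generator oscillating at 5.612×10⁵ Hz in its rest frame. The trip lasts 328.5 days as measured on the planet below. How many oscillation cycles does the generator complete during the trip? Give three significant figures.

N = 1.43×10¹³

β = 0.4388; γ = 1/√(1 − 0.4388²) = 1/√0.8075 = 1.113
The oscillator's own cycle count is N = f × τ where τ is the proper time aboard the station. τ = Δt/γ = 328.5/1.113 = 295.2 days = 2.550×10⁷ s.
N = 5.612×10⁵ × 2.550×10⁷ = 1.431×10¹³.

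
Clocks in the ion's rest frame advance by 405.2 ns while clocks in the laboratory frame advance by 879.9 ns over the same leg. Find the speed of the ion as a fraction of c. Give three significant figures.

β = 0.888

The proper time is measured in the ion's rest frame (both events occur at the ion's location); Δt is measured in the laboratory frame. γ = Δt/τ = 879.9/405.2 = 2.172.
β = √(1 − 1/γ²) = √(1 − 0.2121) = √0.7879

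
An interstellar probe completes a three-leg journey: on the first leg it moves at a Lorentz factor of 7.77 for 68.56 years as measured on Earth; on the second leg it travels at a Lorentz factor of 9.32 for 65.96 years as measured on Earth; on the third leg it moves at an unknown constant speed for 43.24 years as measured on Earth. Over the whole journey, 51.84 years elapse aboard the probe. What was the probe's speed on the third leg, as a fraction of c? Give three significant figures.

β = 0.556

Leg 1: γ = 7.77; τ_1 = 68.56/7.770 = 8.824 years.
Leg 2: γ = 9.32; τ_2 = 65.96/9.320 = 7.077 years.
Leg 3: speed unknown; τ_3 = 43.24/γ_3.
Total proper time: 8.824 + 7.077 + τ_3 = 51.84, so τ_3 = 51.84 − 15.90 = 35.94 years.
γ_3 = 43.24/35.94 = 1.203; β = √(1 − 1/γ²) = √0.3092.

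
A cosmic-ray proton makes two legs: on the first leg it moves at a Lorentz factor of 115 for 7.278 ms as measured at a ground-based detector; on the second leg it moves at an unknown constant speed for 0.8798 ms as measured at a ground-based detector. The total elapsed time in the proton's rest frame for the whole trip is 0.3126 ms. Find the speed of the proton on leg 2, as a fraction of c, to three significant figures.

Leg 1: γ = 115; τ_1 = 7.278/115.0 = 0.06329 ms.
Leg 2: speed unknown; τ_2 = 0.8798/γ_2.
Total proper time: 0.06329 + τ_2 = 0.3126, so τ_2 = 0.3126 − 0.06329 = 0.2493 ms.
γ_2 = 0.8798/0.2493 = 3.529; β = √(1 − 1/γ²) = √0.9197.

β = 0.959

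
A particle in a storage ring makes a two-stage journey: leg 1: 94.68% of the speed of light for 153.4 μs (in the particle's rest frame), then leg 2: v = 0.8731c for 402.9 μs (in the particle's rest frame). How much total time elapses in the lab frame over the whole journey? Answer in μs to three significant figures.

Δt = 1300 μs

Leg 1: β = 0.9468; γ = 1/√(1 − 0.9468²) = 1/√0.1036 = 3.107; Δt_1 = 3.107 × 153.4 = 476.7 μs.
Leg 2: γ = 1/√(1 − 0.8731²) = 1/√0.2377 = 2.051; Δt_2 = 2.051 × 402.9 = 826.4 μs.
Total: 476.7 + 826.4 μs.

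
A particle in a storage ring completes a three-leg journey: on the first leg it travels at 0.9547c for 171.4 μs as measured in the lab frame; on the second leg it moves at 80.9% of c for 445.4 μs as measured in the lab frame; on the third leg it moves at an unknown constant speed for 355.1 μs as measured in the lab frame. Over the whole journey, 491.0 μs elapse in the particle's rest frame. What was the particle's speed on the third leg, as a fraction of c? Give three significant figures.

Leg 1: γ = 1/√(1 − 0.9547²) = 1/√0.08855 = 3.361; τ_1 = 171.4/3.361 = 51.00 μs.
Leg 2: β = 0.809; γ = 1/√(1 − 0.809²) = 1/√0.3455 = 1.701; τ_2 = 445.4/1.701 = 261.8 μs.
Leg 3: speed unknown; τ_3 = 355.1/γ_3.
Total proper time: 51.00 + 261.8 + τ_3 = 491.0, so τ_3 = 491.0 − 312.8 = 178.2 μs.
γ_3 = 355.1/178.2 = 1.993; β = √(1 − 1/γ²) = √0.7482.

β = 0.865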